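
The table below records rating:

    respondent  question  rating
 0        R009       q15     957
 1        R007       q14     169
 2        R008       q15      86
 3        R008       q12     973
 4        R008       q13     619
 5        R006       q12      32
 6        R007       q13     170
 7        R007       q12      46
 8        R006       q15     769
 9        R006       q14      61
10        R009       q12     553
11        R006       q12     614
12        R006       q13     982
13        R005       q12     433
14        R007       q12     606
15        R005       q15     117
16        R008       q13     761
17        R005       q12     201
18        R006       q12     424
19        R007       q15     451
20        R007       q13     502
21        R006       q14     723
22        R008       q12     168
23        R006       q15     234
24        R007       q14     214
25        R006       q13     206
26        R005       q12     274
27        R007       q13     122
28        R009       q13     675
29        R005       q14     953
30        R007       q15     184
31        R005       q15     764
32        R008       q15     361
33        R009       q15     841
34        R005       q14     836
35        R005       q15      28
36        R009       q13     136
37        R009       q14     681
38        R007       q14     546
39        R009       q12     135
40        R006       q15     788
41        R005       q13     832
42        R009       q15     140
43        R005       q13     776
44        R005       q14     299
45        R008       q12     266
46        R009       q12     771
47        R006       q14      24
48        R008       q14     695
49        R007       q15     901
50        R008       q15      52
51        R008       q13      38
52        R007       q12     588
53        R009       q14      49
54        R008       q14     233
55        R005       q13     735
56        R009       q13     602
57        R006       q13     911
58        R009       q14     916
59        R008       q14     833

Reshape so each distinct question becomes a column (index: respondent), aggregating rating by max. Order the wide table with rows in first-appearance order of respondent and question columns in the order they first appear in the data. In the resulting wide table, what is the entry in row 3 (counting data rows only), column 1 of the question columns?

361

With rows in first-appearance order of respondent, row 3 is respondent=R008. question columns in first-appearance order: q15, q14, q12, q13; column 1 is q15.
Long rows with respondent=R008, question=q15: max(86, 361, 52) = 361.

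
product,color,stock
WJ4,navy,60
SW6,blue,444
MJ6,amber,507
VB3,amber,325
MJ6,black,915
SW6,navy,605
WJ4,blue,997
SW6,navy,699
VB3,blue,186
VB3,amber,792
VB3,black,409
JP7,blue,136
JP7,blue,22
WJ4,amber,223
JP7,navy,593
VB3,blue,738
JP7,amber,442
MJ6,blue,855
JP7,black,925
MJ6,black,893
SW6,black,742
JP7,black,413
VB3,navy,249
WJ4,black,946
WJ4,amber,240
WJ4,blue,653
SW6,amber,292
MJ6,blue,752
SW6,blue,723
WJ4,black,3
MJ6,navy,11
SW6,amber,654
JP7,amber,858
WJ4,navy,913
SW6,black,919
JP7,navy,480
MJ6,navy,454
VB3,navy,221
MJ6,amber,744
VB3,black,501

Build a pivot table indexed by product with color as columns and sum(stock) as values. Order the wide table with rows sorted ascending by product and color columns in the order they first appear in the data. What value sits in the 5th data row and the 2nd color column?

With rows sorted ascending by product, row 5 is product=WJ4. color columns in first-appearance order: navy, blue, amber, black; column 2 is blue.
Long rows with product=WJ4, color=blue: 997 + 653 = 1650.

1650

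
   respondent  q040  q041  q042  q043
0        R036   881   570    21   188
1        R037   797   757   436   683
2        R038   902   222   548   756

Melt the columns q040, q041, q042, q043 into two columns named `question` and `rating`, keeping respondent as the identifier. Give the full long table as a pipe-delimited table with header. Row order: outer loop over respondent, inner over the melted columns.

| respondent | question | rating |
| R036 | q040 | 881 |
| R036 | q041 | 570 |
| R036 | q042 | 21 |
| R036 | q043 | 188 |
| R037 | q040 | 797 |
| R037 | q041 | 757 |
| R037 | q042 | 436 |
| R037 | q043 | 683 |
| R038 | q040 | 902 |
| R038 | q041 | 222 |
| R038 | q042 | 548 |
| R038 | q043 | 756 |

Each (respondent, column) pair becomes one row: 3 × 4 = 12 rows.
For example, (R036, q040) → rating=881.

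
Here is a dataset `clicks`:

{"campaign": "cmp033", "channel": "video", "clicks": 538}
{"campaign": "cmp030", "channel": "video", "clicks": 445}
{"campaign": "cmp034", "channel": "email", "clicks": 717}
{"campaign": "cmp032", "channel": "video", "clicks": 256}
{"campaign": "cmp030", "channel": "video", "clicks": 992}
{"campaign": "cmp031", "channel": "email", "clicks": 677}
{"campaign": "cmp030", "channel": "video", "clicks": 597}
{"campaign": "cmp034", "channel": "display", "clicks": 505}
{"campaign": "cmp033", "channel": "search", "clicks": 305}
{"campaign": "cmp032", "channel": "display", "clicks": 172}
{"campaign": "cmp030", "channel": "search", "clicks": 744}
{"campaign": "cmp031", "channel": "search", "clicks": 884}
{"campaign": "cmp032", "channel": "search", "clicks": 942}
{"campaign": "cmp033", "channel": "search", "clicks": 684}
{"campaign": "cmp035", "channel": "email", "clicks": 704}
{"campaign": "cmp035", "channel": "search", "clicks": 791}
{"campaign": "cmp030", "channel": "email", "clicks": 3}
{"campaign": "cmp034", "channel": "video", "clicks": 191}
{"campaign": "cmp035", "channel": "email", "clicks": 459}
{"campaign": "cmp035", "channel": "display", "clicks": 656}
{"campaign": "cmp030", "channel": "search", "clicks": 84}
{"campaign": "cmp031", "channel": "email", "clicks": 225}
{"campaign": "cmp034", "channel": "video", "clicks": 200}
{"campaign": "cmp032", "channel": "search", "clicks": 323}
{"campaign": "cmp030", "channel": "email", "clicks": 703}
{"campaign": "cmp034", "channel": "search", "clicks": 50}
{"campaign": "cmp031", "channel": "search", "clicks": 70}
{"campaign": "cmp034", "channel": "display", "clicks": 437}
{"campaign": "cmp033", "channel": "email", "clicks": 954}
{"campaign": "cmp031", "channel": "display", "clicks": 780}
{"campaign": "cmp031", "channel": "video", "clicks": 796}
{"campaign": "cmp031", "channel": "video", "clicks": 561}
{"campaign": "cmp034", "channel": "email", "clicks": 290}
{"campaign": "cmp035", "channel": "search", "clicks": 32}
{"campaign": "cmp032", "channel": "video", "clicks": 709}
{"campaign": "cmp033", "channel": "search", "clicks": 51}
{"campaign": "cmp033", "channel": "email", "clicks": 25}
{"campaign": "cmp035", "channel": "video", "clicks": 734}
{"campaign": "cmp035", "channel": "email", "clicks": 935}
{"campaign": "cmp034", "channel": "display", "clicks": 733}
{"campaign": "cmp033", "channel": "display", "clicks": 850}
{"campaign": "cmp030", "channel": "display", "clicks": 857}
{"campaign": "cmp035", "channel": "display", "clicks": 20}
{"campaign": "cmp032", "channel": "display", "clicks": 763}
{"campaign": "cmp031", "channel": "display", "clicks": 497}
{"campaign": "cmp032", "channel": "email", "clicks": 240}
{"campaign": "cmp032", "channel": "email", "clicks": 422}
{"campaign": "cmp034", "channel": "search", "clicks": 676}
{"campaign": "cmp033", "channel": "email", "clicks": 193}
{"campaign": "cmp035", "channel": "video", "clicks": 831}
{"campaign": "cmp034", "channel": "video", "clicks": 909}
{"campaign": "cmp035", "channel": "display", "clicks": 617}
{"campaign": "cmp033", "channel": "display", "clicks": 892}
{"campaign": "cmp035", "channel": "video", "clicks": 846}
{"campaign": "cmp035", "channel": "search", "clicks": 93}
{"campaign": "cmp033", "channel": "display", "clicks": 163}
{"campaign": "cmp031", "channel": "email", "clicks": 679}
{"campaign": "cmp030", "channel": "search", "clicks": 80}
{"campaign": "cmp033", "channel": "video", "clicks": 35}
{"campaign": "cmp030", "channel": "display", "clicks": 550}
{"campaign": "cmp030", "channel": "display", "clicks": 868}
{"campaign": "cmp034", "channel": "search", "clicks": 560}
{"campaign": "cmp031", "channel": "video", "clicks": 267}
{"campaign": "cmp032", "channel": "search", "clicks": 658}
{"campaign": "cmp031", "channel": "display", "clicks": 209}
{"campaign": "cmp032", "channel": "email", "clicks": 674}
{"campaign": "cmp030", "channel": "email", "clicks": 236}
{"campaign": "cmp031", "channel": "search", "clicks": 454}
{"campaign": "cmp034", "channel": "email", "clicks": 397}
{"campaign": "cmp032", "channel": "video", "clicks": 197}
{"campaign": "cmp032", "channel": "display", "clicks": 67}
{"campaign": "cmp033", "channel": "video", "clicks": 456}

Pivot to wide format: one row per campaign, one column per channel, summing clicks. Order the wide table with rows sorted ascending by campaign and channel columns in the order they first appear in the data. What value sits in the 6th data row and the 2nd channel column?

2098

With rows sorted ascending by campaign, row 6 is campaign=cmp035. channel columns in first-appearance order: video, email, display, search; column 2 is email.
Long rows with campaign=cmp035, channel=email: 704 + 459 + 935 = 2098.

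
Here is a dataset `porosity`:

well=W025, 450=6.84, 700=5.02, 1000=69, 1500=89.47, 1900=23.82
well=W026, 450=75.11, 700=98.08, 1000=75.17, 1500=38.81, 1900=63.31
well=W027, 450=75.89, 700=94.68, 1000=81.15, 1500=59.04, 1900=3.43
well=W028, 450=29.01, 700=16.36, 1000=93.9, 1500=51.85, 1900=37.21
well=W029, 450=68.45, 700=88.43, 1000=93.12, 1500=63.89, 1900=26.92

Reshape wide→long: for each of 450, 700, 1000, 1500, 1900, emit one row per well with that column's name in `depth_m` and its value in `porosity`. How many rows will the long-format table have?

25

5 well values × 5 melted columns = 25 rows.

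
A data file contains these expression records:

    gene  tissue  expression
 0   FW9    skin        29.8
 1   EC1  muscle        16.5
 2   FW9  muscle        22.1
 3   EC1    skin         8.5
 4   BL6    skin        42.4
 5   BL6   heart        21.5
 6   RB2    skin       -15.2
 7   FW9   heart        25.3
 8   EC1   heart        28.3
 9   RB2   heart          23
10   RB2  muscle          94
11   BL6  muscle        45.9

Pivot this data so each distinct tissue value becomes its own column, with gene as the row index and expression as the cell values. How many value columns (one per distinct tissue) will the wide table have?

3

3 distinct tissue values: skin, muscle, heart.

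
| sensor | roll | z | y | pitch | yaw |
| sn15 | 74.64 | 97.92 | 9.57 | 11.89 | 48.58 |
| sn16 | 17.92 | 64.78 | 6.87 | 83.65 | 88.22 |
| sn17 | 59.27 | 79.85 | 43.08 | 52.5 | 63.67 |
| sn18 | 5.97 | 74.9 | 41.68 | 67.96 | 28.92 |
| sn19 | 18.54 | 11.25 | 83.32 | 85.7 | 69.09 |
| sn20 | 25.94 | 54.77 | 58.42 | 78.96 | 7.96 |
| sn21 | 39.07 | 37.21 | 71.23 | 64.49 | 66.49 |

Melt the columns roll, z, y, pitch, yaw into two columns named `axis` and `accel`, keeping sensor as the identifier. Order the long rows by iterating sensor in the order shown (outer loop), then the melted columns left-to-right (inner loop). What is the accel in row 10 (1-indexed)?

35 rows total (7 × 5). Row 10: index ⌊(10-1)/5⌋ = 1 into sensor → sn16; (10-1) mod 5 = 4 into the melted columns → yaw.
So row 10 is (sn16, yaw, 88.22); accel = 88.22.

88.22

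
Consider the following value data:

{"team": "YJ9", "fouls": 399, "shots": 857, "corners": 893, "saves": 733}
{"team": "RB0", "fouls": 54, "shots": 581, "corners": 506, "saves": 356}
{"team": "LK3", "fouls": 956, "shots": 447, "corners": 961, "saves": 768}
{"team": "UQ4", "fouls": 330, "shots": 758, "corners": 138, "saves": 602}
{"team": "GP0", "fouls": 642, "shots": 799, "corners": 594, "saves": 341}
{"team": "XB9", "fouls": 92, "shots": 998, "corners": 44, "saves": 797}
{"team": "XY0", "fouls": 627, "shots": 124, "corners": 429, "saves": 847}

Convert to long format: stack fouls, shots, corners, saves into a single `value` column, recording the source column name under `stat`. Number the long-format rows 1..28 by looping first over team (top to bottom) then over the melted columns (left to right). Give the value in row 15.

28 rows total (7 × 4). Row 15: index ⌊(15-1)/4⌋ = 3 into team → UQ4; (15-1) mod 4 = 2 into the melted columns → corners.
So row 15 is (UQ4, corners, 138); value = 138.

138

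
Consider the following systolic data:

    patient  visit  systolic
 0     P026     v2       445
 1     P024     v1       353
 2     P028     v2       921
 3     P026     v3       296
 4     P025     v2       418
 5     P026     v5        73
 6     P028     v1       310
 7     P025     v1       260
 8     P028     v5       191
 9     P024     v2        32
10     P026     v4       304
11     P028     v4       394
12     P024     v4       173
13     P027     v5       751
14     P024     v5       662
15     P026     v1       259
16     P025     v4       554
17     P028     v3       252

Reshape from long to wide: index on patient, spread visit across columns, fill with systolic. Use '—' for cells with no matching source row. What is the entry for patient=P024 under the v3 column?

—

No long-format row has patient=P024 and visit=v3, so the cell is —.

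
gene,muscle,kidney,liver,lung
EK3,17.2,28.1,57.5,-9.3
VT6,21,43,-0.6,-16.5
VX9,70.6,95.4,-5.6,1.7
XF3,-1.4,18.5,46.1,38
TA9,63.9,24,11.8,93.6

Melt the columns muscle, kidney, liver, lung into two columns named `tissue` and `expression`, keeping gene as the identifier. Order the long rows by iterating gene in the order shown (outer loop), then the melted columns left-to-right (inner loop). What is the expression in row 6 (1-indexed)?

20 rows total (5 × 4). Row 6: index ⌊(6-1)/4⌋ = 1 into gene → VT6; (6-1) mod 4 = 1 into the melted columns → kidney.
So row 6 is (VT6, kidney, 43); expression = 43.

43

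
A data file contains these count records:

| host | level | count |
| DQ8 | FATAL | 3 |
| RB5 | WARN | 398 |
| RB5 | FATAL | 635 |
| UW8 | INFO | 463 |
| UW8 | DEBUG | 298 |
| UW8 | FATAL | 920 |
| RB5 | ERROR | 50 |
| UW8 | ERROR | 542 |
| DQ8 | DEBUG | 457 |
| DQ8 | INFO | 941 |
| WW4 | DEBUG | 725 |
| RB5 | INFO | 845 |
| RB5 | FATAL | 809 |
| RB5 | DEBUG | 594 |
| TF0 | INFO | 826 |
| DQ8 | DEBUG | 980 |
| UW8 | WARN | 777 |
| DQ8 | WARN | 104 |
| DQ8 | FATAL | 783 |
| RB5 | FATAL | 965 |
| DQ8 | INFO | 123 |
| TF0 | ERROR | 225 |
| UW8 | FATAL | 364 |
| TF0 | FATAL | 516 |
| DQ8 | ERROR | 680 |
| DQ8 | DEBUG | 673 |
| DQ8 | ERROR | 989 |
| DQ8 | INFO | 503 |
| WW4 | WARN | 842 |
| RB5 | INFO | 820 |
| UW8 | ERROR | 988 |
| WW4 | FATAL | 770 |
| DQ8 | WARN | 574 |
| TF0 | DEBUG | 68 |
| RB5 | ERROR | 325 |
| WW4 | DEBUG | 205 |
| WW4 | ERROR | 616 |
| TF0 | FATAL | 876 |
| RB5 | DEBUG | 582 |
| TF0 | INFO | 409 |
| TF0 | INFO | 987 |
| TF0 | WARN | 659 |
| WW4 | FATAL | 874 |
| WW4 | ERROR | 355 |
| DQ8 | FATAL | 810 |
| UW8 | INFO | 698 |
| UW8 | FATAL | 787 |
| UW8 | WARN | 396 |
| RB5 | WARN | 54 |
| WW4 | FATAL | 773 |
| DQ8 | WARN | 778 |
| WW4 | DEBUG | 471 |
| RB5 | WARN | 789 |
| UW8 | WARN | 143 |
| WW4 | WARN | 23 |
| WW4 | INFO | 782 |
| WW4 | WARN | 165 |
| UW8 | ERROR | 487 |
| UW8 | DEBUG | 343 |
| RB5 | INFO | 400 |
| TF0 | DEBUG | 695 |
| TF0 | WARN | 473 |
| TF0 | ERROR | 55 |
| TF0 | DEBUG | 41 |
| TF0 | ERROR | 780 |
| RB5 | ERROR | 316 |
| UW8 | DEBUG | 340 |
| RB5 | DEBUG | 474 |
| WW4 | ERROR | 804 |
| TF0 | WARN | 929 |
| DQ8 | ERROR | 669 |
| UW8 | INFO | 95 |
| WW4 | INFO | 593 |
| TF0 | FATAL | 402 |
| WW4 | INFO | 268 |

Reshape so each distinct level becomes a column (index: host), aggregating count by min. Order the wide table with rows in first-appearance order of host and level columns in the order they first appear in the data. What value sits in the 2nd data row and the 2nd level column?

54

With rows in first-appearance order of host, row 2 is host=RB5. level columns in first-appearance order: FATAL, WARN, INFO, DEBUG, ERROR; column 2 is WARN.
Long rows with host=RB5, level=WARN: min(398, 54, 789) = 54.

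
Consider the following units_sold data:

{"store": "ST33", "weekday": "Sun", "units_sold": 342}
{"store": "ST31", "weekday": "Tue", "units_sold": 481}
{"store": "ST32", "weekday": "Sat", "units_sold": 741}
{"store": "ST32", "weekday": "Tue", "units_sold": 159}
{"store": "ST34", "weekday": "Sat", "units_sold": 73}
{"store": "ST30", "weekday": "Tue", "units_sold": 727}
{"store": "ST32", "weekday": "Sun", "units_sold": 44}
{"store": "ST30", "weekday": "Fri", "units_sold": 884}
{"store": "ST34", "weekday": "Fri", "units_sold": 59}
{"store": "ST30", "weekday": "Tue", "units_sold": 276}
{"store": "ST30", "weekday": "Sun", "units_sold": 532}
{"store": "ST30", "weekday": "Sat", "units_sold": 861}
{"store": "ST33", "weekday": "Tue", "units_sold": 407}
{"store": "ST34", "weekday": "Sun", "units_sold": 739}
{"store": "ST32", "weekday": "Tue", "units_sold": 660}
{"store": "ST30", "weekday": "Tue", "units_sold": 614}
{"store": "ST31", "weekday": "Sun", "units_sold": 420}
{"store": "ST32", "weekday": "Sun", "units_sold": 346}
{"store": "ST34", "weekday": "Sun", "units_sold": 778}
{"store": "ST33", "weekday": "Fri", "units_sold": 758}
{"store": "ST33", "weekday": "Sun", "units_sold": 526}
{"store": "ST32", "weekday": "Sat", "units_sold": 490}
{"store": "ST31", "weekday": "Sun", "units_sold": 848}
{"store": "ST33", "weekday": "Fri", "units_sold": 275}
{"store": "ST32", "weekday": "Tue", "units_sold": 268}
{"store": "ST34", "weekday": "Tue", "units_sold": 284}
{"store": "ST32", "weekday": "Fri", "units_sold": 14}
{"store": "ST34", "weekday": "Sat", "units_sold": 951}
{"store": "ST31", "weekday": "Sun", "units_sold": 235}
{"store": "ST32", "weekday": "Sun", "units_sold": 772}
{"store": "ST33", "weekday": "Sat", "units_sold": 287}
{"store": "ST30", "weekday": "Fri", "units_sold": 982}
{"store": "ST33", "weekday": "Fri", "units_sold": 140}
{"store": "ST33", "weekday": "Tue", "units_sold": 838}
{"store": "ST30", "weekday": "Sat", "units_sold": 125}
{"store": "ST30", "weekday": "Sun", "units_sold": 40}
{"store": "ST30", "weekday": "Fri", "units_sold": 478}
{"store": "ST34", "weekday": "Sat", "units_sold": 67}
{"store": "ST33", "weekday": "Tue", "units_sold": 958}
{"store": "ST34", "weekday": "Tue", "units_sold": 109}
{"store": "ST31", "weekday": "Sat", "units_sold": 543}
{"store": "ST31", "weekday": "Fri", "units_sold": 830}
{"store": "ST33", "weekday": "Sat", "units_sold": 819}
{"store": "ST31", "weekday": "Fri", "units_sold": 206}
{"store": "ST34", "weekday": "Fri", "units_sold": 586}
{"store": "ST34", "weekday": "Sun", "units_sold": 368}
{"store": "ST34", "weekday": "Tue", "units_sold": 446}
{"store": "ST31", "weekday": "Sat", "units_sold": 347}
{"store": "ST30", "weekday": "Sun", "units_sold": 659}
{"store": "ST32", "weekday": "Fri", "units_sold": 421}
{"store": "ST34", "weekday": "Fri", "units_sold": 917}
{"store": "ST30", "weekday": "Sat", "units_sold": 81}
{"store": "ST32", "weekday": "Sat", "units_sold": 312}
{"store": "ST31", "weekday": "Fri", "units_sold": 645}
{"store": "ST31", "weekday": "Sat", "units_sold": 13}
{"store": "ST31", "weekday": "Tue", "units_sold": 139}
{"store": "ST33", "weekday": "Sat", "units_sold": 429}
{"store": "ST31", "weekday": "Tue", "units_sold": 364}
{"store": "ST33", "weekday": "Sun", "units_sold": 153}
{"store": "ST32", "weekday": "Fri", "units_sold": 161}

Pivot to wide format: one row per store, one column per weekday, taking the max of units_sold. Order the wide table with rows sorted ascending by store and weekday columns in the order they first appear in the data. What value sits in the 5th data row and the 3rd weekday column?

951

With rows sorted ascending by store, row 5 is store=ST34. weekday columns in first-appearance order: Sun, Tue, Sat, Fri; column 3 is Sat.
Long rows with store=ST34, weekday=Sat: max(73, 951, 67) = 951.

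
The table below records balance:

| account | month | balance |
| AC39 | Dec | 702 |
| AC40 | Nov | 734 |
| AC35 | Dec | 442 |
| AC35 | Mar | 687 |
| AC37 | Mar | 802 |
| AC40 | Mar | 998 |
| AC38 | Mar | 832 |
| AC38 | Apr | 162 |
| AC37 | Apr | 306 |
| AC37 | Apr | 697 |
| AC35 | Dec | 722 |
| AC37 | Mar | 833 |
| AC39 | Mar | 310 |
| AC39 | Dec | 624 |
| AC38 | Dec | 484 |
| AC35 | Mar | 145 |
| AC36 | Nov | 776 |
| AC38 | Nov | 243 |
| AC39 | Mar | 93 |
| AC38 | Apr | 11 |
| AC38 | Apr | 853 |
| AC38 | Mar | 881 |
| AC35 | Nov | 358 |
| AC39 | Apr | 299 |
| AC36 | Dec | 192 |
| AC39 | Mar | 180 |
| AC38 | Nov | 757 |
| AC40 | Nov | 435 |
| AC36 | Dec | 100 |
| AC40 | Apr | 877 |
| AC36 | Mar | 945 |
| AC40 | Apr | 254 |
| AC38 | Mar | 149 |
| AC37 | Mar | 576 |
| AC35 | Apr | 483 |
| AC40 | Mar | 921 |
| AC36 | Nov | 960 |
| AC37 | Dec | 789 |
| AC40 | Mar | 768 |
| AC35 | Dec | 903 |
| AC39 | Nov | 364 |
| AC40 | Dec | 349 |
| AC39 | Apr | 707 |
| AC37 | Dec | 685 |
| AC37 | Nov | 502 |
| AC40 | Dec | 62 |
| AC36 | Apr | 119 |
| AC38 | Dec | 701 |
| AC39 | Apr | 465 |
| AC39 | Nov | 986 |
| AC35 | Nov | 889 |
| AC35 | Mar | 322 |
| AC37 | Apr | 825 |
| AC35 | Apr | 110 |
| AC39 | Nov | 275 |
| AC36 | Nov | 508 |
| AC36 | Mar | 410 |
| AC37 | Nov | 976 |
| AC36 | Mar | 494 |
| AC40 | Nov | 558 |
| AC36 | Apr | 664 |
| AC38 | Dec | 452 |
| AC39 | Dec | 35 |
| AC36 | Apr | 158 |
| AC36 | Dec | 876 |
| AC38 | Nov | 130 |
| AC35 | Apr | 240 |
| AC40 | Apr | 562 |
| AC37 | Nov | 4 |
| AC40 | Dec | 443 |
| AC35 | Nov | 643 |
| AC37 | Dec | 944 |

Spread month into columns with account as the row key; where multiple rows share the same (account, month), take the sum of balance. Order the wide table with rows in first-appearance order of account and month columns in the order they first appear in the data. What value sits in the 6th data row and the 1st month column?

1168

With rows in first-appearance order of account, row 6 is account=AC36. month columns in first-appearance order: Dec, Nov, Mar, Apr; column 1 is Dec.
Long rows with account=AC36, month=Dec: 192 + 100 + 876 = 1168.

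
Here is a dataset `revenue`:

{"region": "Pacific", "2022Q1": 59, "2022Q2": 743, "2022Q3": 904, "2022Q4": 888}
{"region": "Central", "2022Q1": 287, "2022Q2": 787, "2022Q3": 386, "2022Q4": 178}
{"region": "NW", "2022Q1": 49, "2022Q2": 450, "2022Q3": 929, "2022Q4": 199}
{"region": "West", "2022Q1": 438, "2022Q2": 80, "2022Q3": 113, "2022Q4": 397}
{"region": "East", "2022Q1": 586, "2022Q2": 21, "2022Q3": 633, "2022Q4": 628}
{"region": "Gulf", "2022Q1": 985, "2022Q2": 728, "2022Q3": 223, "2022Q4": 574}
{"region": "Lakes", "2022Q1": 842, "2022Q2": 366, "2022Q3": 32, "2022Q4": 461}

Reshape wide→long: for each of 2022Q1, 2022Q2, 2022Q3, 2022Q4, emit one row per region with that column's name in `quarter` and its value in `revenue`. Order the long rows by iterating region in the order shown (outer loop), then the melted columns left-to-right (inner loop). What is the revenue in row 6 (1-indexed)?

787

28 rows total (7 × 4). Row 6: index ⌊(6-1)/4⌋ = 1 into region → Central; (6-1) mod 4 = 1 into the melted columns → 2022Q2.
So row 6 is (Central, 2022Q2, 787); revenue = 787.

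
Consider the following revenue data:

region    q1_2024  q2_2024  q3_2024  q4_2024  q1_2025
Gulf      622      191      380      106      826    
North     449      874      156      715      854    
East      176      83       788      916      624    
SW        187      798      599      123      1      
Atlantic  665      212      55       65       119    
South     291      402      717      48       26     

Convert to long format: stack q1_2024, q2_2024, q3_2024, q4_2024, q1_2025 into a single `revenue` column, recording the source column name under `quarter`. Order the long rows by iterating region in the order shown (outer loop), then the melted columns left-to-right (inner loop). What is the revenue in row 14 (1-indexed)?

30 rows total (6 × 5). Row 14: index ⌊(14-1)/5⌋ = 2 into region → East; (14-1) mod 5 = 3 into the melted columns → q4_2024.
So row 14 is (East, q4_2024, 916); revenue = 916.

916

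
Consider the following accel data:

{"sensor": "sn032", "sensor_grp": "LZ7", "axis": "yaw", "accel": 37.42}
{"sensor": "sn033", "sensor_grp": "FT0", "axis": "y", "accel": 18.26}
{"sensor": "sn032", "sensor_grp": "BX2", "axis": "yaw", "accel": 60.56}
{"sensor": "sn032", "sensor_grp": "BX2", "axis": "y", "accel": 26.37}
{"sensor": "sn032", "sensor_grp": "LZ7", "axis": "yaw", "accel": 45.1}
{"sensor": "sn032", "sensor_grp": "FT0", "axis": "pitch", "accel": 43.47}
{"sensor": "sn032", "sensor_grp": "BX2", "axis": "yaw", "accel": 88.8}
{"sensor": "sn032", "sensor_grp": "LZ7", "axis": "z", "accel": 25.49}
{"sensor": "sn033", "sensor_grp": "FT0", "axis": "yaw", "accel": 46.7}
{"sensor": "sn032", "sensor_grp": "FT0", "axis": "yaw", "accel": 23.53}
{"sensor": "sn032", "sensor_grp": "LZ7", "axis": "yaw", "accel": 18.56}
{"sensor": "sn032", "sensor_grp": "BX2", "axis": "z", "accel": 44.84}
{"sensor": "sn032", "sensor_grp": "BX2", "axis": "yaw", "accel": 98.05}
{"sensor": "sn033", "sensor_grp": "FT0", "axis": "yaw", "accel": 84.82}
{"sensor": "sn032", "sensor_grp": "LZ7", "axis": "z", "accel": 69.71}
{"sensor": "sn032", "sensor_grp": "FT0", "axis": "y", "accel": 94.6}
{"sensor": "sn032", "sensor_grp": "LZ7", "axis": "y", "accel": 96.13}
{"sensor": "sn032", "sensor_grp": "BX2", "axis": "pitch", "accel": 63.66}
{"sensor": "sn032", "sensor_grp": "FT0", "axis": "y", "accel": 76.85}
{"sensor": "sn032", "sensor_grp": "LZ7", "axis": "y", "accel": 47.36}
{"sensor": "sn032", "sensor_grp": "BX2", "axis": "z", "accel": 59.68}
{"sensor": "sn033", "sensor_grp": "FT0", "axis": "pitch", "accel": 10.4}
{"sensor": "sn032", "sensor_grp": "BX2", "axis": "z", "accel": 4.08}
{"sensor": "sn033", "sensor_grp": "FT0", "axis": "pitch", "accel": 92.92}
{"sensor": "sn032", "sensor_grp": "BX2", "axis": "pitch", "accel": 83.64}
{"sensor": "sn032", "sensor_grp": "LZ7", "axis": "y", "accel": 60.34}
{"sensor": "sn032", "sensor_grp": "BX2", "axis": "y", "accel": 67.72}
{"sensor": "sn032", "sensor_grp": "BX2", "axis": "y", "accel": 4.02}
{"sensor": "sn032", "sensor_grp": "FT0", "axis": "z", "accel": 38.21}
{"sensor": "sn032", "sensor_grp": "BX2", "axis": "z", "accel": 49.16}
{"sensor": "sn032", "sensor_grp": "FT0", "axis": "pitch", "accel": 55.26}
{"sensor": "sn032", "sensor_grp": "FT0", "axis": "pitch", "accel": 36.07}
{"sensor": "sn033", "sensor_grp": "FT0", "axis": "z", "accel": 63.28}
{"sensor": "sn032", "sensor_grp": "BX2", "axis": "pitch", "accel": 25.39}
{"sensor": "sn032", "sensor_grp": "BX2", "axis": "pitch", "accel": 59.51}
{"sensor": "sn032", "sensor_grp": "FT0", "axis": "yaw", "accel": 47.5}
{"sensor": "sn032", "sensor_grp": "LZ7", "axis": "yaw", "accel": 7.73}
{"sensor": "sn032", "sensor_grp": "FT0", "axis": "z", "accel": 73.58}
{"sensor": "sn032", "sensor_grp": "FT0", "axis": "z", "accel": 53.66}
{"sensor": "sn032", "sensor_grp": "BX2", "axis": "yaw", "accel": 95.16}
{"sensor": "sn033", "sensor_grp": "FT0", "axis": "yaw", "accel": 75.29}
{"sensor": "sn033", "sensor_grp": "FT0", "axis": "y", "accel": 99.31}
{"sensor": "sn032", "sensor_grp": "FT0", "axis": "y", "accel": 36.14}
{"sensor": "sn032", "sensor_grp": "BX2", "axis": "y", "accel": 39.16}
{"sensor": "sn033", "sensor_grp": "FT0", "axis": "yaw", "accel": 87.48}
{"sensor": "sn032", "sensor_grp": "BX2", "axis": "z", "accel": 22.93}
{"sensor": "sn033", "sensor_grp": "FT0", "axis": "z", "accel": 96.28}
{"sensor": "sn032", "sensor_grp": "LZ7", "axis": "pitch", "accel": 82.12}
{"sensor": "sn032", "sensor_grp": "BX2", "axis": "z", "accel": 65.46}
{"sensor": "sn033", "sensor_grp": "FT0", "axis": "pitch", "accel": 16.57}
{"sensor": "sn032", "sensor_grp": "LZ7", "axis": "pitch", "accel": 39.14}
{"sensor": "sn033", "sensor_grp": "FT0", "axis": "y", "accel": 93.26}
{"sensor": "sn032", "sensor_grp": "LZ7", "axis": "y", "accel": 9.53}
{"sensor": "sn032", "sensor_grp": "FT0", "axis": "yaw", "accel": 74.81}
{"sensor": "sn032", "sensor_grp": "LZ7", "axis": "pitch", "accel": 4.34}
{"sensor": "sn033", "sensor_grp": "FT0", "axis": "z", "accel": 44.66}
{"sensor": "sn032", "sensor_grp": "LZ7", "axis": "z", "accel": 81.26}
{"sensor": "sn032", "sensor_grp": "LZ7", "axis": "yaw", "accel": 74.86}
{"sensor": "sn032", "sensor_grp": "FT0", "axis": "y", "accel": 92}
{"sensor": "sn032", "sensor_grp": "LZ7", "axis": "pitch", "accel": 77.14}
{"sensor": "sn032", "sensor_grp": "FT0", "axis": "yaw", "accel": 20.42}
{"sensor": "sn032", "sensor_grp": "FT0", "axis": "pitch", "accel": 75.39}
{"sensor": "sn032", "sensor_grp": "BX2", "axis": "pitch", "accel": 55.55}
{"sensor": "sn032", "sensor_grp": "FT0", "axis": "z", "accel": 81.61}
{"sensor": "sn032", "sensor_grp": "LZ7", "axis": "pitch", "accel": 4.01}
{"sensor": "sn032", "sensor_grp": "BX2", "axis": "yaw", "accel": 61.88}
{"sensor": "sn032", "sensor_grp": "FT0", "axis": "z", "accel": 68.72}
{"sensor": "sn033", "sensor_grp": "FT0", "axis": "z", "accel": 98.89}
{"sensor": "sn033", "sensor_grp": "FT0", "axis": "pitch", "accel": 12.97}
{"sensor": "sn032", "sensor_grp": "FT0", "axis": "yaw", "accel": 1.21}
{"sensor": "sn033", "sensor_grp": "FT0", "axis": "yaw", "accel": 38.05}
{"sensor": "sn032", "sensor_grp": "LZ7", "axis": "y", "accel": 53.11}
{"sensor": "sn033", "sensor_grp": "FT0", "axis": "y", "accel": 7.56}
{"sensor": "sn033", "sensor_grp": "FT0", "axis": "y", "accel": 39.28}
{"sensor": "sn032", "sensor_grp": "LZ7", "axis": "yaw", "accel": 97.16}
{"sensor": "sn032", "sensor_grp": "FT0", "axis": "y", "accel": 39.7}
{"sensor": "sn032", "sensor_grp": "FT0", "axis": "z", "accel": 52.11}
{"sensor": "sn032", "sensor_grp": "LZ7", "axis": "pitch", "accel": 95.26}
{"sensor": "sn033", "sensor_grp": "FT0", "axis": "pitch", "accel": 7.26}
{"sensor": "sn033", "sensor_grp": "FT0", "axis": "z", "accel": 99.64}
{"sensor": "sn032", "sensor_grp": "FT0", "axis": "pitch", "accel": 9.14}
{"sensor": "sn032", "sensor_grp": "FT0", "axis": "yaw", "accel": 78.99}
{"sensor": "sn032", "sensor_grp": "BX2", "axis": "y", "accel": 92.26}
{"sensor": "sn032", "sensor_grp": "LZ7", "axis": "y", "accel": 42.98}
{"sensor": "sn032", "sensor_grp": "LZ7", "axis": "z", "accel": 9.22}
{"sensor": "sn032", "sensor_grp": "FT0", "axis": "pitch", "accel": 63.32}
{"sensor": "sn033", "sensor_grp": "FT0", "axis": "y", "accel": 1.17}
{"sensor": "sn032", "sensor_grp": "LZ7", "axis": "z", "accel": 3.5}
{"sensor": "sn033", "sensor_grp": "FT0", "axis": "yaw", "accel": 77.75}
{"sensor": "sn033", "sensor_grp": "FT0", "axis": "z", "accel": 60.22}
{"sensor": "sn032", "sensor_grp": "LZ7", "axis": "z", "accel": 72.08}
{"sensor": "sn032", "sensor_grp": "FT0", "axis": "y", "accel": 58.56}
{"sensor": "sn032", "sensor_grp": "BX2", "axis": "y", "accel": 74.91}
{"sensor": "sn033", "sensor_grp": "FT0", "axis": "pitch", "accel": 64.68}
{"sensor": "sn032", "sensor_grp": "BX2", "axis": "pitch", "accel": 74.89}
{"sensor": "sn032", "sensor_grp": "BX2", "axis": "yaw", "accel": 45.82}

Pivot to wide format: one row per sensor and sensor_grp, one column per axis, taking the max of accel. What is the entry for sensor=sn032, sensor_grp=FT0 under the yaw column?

Rows with sensor=sn032, sensor_grp=FT0 and axis=yaw: accel values are 23.53, 47.5, 74.81, 20.42, 1.21, 78.99.
max(23.53, 47.5, 74.81, 20.42, 1.21, 78.99) = 78.99.

78.99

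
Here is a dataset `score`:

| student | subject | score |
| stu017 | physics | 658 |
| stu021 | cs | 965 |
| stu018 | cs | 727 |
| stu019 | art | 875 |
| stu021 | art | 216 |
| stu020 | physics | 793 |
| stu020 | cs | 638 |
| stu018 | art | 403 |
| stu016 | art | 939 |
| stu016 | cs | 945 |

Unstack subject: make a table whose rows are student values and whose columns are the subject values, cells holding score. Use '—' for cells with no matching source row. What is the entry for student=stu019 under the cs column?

—

No long-format row has student=stu019 and subject=cs, so the cell is —.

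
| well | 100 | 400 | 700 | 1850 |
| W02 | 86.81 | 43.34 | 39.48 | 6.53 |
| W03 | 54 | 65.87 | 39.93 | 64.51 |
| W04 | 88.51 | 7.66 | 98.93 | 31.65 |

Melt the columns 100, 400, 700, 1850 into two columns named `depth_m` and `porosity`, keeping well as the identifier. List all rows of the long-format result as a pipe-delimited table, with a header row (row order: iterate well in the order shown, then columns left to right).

Each (well, column) pair becomes one row: 3 × 4 = 12 rows.
For example, (W02, 100) → porosity=86.81.

| well | depth_m | porosity |
| W02 | 100 | 86.81 |
| W02 | 400 | 43.34 |
| W02 | 700 | 39.48 |
| W02 | 1850 | 6.53 |
| W03 | 100 | 54 |
| W03 | 400 | 65.87 |
| W03 | 700 | 39.93 |
| W03 | 1850 | 64.51 |
| W04 | 100 | 88.51 |
| W04 | 400 | 7.66 |
| W04 | 700 | 98.93 |
| W04 | 1850 | 31.65 |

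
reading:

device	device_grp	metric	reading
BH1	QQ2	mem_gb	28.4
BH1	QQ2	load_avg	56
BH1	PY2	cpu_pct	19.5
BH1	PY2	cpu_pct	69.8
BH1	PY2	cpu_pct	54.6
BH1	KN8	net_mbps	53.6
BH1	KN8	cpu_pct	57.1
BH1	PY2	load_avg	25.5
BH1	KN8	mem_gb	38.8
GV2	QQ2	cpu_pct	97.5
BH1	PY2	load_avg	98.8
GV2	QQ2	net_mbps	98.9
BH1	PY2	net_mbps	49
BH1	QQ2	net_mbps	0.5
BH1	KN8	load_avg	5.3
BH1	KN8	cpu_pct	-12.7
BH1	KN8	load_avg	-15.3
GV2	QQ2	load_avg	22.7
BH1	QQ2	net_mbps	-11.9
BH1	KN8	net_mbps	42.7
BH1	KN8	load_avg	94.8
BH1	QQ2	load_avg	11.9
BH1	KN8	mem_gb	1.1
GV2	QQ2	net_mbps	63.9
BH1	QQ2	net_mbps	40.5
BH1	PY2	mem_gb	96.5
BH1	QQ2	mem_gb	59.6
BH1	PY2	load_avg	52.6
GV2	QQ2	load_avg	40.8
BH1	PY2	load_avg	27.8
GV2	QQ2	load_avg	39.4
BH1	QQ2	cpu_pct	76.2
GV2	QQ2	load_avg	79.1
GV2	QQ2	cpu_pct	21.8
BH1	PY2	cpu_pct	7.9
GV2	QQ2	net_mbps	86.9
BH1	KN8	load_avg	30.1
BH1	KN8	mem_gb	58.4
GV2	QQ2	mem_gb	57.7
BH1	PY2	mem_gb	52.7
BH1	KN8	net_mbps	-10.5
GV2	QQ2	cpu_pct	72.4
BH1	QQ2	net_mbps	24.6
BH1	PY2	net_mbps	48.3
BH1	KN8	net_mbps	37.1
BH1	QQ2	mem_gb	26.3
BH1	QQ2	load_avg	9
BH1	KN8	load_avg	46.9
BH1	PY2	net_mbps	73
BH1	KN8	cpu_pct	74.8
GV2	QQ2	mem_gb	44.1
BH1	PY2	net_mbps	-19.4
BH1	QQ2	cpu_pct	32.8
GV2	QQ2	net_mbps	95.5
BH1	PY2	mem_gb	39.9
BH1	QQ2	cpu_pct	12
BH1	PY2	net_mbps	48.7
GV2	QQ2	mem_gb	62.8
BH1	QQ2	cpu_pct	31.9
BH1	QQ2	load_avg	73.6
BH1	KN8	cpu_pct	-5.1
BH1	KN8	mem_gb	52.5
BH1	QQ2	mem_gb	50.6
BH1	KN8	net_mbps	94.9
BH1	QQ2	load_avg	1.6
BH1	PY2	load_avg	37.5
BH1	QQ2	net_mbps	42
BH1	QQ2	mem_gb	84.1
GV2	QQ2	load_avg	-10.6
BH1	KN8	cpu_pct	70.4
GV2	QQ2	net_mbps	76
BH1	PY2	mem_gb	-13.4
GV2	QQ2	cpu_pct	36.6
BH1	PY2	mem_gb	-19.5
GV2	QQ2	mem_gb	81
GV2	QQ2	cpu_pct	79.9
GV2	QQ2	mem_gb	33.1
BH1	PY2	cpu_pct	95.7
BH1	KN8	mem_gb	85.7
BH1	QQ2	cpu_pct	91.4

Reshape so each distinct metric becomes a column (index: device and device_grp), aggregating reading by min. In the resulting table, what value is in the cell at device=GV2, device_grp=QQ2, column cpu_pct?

21.8

Rows with device=GV2, device_grp=QQ2 and metric=cpu_pct: reading values are 97.5, 21.8, 72.4, 36.6, 79.9.
min(97.5, 21.8, 72.4, 36.6, 79.9) = 21.8.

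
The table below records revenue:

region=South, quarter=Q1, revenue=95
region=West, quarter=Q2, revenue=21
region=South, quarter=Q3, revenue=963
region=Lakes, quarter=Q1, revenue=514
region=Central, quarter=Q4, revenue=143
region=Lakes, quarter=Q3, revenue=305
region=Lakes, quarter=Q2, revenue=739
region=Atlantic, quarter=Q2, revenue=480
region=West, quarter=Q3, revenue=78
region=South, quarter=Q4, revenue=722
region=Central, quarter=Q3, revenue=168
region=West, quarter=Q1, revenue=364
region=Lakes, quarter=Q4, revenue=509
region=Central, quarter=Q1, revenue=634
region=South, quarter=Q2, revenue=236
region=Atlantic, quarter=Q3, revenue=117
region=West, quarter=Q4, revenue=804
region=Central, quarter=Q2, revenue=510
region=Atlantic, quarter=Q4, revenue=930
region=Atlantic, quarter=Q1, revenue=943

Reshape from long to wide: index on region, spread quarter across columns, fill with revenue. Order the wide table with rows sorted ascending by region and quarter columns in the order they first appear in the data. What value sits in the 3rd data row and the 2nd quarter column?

739

With rows sorted ascending by region, row 3 is region=Lakes. quarter columns in first-appearance order: Q1, Q2, Q3, Q4; column 2 is Q2.
Long rows with region=Lakes, quarter=Q2: revenue = 739.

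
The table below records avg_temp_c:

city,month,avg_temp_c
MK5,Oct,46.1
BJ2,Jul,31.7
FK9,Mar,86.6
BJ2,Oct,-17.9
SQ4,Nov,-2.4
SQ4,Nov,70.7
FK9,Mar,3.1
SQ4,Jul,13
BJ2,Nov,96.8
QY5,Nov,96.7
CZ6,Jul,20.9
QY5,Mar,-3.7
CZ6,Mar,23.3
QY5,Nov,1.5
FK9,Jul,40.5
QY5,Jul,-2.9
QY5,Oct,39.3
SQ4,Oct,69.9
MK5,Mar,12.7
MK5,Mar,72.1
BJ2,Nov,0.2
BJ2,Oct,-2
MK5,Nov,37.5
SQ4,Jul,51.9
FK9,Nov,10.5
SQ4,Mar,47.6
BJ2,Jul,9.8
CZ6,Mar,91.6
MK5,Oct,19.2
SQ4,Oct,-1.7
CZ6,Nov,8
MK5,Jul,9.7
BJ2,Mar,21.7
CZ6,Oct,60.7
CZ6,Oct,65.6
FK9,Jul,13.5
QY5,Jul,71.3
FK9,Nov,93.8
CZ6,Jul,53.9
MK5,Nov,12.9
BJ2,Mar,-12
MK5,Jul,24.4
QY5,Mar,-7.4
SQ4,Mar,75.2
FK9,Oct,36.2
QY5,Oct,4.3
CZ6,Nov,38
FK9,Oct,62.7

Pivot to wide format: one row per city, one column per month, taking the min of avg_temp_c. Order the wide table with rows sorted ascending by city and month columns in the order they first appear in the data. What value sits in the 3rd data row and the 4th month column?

10.5

With rows sorted ascending by city, row 3 is city=FK9. month columns in first-appearance order: Oct, Jul, Mar, Nov; column 4 is Nov.
Long rows with city=FK9, month=Nov: min(10.5, 93.8) = 10.5.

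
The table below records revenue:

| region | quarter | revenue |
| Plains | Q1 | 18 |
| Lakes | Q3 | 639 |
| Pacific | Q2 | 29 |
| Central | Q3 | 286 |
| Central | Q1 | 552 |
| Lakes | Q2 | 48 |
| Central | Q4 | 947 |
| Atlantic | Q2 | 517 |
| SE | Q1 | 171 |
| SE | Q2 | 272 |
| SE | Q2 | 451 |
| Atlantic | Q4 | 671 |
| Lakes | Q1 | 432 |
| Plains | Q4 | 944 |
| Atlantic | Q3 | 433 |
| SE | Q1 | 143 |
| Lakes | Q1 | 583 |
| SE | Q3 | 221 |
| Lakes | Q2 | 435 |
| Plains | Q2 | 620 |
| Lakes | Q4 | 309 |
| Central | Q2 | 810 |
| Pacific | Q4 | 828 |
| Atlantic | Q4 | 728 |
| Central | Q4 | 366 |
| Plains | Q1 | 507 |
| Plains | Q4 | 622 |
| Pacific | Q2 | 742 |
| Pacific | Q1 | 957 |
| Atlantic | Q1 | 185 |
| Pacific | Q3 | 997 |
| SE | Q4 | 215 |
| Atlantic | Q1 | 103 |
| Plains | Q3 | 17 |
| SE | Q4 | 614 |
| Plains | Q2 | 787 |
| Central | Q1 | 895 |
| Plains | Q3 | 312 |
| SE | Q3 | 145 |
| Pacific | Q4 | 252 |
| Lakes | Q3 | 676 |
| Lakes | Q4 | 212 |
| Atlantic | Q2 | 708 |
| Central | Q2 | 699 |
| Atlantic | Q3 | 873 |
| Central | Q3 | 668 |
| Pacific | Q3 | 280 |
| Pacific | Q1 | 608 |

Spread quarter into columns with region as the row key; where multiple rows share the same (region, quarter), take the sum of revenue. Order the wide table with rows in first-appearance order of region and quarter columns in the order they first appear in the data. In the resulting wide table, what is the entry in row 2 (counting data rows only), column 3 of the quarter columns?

With rows in first-appearance order of region, row 2 is region=Lakes. quarter columns in first-appearance order: Q1, Q3, Q2, Q4; column 3 is Q2.
Long rows with region=Lakes, quarter=Q2: 48 + 435 = 483.

483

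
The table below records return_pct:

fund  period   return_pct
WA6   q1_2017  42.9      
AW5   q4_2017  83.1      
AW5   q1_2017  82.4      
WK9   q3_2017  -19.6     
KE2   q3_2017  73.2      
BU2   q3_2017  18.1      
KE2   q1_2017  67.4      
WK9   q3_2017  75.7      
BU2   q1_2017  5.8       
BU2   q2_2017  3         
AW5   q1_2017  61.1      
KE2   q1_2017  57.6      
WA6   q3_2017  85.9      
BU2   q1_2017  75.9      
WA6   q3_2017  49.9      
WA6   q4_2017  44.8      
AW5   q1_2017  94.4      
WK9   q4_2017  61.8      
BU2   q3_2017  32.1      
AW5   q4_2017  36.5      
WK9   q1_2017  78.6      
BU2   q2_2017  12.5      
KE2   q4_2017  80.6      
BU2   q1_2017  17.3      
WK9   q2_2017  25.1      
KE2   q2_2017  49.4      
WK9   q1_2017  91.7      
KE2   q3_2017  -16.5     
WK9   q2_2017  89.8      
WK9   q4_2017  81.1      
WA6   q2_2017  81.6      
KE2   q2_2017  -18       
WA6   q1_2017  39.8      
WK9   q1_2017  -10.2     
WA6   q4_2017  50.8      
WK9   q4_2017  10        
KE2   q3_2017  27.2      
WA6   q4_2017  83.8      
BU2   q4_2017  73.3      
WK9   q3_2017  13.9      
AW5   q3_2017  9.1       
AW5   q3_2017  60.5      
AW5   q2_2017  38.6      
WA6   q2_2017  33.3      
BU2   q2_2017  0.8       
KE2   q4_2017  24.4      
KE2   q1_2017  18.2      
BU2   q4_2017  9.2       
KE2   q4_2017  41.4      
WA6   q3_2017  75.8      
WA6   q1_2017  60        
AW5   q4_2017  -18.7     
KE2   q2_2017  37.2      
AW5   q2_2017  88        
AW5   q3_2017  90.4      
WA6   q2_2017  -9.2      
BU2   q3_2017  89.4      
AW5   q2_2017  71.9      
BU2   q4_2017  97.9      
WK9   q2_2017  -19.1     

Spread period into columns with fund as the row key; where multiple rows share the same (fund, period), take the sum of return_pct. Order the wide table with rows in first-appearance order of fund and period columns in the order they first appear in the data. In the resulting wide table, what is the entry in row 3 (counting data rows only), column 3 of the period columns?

70

With rows in first-appearance order of fund, row 3 is fund=WK9. period columns in first-appearance order: q1_2017, q4_2017, q3_2017, q2_2017; column 3 is q3_2017.
Long rows with fund=WK9, period=q3_2017: -19.6 + 75.7 + 13.9 = 70.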